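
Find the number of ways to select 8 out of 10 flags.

C(10,8) = 10!/(8! x 2!).

Final answer: \binom{10}{8} = 45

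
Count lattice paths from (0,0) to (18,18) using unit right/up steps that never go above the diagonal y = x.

Total monotonic paths to (18,18): C(36,18) = 9075135300.
Reflecting each bad path at its first crossing gives a bijection with paths to (17,19): C(36,19) = 8597496600.
Valid Dyck paths: 9075135300 - 8597496600.
(Equivalently, C_{18} = C(36,18)/19 = 9075135300/19.)

Final answer: C_{18} = 477638700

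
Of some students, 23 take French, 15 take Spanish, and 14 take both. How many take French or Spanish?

|A union B| = |A| + |B| - |A intersect B| = 23 + 15 - 14.

Final answer: 24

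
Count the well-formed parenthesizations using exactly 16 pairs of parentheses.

This is counted by the nth Catalan number C_n. Here n = 16 (pairs).
C_n = C(2n,n) - C(2n,n+1), so C_{16} = C(32,16) - C(32,17) = 601080390 - 565722720.

Final answer: C_{16} = 35357670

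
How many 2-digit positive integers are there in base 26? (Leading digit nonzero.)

In base 26, the leading digit has 25 choices (1..25); each of the remaining 1 digits has 26 choices.
Total: 25 x 26^1.

Final answer: 650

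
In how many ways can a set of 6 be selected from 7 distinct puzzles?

C(7,6) = 7!/(6! x (7-6)!).

Final answer: C(7,6) = 7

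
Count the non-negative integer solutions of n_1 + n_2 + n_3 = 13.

Stars and bars with 13 stars and 2 bars:
C(13+3-1, 3-1) = C(15,2).

Final answer: C(15,2) = 105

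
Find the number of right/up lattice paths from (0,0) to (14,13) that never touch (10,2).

Total paths to (14,13): C(27,13) = 20058300.
Paths through (10,2): C(12,2) x C(15,11) = 90090.
Avoiding (10,2): 20058300 - 90090.

Final answer: 19968210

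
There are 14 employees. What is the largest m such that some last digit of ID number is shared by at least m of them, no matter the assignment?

There are 10 possible values for last digit of ID number. With 14 employees and 10 categories, by pigeonhole: ceiling(14/10).

Final answer: 2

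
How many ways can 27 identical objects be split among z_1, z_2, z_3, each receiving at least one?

Substitute z'_i = z_i - 1 (so z'_i >= 0). Then sum z'_i = 27 - 3 = 24.
Stars and bars: C(24+3-1, 3-1) = C(26,2).

Final answer: C(26,2) = 325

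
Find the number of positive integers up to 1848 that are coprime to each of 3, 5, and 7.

|div by 3|=616, |div by 5|=369, |div by 7|=264.
|div by 3&5|=123, |div by 3&7|=88, |div by 5&7|=52, |div by all|=17.
By inclusion-exclusion, divisible by at least one: 616+369+264-123-88-52+17 = 1003.
Not divisible by any: 1848 - 1003.

Final answer: 845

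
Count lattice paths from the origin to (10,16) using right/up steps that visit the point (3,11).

Paths (0,0)->(3,11): C(14,11) = 364.
Paths (3,11)->(10,16): C(12,5) = 792.
By multiplication principle: 364 x 792.

Final answer: 288288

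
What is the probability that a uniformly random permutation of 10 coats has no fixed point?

Derangements satisfy D(n) = (n-1)(D(n-1) + D(n-2)), starting from D(0)=1, D(1)=0.
Building up: D(2)=1, D(3)=2, D(4)=9, D(5)=44, D(6)=265, D(7)=1854, D(8)=14833, D(9)=133496, D(10)=1334961.
Total arrangements: 10! = 3628800.
Probability = D(10)/10! = 16481/44800.

Final answer: D(10)/10! = 1334961/3628800 = 0.367879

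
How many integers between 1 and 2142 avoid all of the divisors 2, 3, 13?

|div by 2|=1071, |div by 3|=714, |div by 13|=164.
|div by 2&3|=357, |div by 2&13|=82, |div by 3&13|=54, |div by all|=27.
By inclusion-exclusion, divisible by at least one: 1071+714+164-357-82-54+27 = 1483.
Not divisible by any: 2142 - 1483.

Final answer: 659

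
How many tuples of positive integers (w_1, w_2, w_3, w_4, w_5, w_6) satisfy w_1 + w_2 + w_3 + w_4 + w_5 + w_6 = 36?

Substitute w'_i = w_i - 1 (so w'_i >= 0). Then sum w'_i = 36 - 6 = 30.
Stars and bars: C(30+6-1, 6-1) = C(35,5).

Final answer: C(35,5) = 324632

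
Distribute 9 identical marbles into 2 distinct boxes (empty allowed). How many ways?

Stars and bars: C(n+k-1, k-1) = C(10,1).

Final answer: C(10,1) = 10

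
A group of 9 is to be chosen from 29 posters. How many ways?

C(29,9) = 29!/(9! x 20!).

Final answer: \binom{29}{9} = 10015005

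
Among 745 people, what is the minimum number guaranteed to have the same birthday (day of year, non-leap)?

There are 365 possible values for birthday (day of year, non-leap). With 745 people and 365 categories, by pigeonhole: ceiling(745/365).

Final answer: 3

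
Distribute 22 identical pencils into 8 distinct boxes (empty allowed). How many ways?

Stars and bars: C(n+k-1, k-1) = C(29,7).

Final answer: C(29,7) = 1560780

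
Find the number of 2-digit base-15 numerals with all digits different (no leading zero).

First digit: 14 (nonzero). Second: 14 (not first). Third: 13, etc.
Total: 14 x 14.

Final answer: 196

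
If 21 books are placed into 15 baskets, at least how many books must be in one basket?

By the pigeonhole principle: ceiling(21/15).

Final answer: 2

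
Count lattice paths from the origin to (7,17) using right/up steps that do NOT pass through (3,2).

Total paths to (7,17): C(24,17) = 346104.
Paths through (3,2): C(5,2) x C(19,15) = 38760.
Avoiding (3,2): 346104 - 38760.

Final answer: 307344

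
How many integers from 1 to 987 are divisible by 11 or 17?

Multiples of 11: 89. Multiples of 17: 58. Of both (lcm=187): 5.
By inclusion-exclusion: 89 + 58 - 5.

Final answer: 142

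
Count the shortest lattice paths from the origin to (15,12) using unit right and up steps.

Each path has 15 right steps and 12 up steps in some order (27 steps total).
Choose which 12 of the 27 steps are up: C(27,12).

Final answer: C(27,12) = 17383860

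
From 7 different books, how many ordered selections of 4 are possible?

P(7,4) = 7!/(7-4)! = 7!/3!.

Final answer: P(7,4) = 840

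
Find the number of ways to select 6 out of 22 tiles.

C(22,6) = 22!/(6! x (22-6)!).

Final answer: C(22,6) = 74613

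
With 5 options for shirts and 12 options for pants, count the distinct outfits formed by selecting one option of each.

By the multiplication principle: 5 x 12.

Final answer: 60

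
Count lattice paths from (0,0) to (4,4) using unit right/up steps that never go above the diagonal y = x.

Total monotonic paths to (4,4): C(8,4) = 70.
A path is bad iff it touches y = x + 1; reflecting its initial segment maps bad paths bijectively onto all paths to (3,5), of which there are C(8,5) = 56.
Valid Dyck paths: 70 - 56.
(This is the Catalan number C_{4}.)

Final answer: C_{4} = 14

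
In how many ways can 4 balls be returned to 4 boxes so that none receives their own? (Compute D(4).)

Use the recurrence D(n) = (n-1)(D(n-1) + D(n-2)) with D(0)=1, D(1)=0.
D(2) = 1 x (0 + 1) = 1
D(3) = 2 x (1 + 0) = 2
D(4) = 3 x (D(3) + D(2)) = 3 x (2 + 1)

Final answer: D(4) = 9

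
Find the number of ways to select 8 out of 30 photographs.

C(30,8) = 30!/(8! x 22!).

Final answer: \binom{30}{8} = 5852925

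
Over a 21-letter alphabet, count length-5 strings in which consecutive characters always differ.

Let g(n) count such strings. g(1) = 21, and each valid string of length n-1 extends in 20 ways (any symbol but the last), so g(n) = 20 g(n-1).
Total: g(5) = 21 x 20^4.

Final answer: 21 x 20^{4} = 3360000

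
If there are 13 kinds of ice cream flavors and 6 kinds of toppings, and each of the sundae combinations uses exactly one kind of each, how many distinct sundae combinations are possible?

By the multiplication principle: 13 x 6.

Final answer: 78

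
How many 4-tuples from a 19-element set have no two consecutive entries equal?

Let g(n) count such strings. g(1) = 19, and each valid string of length n-1 extends in 18 ways (any symbol but the last), so g(n) = 18 g(n-1).
Total: g(4) = 19 x 18^3.

Final answer: 19 x 18^{3} = 110808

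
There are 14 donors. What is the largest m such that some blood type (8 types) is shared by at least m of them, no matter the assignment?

There are 8 possible values for blood type (8 types). With 14 donors and 8 categories, by pigeonhole: ceiling(14/8).

Final answer: 2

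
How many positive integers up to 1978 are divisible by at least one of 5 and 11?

Multiples of 5: 395. Multiples of 11: 179. Of both (lcm=55): 35.
By inclusion-exclusion: 395 + 179 - 35.

Final answer: 539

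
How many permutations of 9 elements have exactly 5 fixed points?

Choose which 5 elements are fixed: C(9,5) = 126.
Derange the remaining 4 using D(j) = (j-1)(D(j-1) + D(j-2)), D(0)=1, D(1)=0: D(2)=1, D(3)=2, D(4)=9.
Total: 126 x 9.

Final answer: C(9,5) D(4) = 1134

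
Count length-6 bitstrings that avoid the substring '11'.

Let a(n) count valid strings. If the last bit is 0 the prefix is any valid string of length n-1; if it is 1 the string must end in 01 with a valid prefix of length n-2. So a(n) = a(n-1) + a(n-2), a(1)=2, a(2)=3.
Computing successive values: a(1)=2, a(2)=3, a(3)=5, a(4)=8, a(5)=13, a(6)=21.

Final answer: 21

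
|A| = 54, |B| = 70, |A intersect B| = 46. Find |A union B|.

|A union B| = |A| + |B| - |A intersect B| = 54 + 70 - 46.

Final answer: 78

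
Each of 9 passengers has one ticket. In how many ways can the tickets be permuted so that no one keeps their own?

D(n) = (n-1)(D(n-1) + D(n-2)), D(0)=1, D(1)=0.
D(2) = 1 x (0 + 1) = 1
D(3) = 2 x (1 + 0) = 2
D(4) = 3 x (2 + 1) = 9
D(5) = 4 x (9 + 2) = 44
D(6) = 5 x (44 + 9) = 265
D(7) = 6 x (265 + 44) = 1854
D(8) = 7 x (1854 + 265) = 14833
D(9) = 8 x (D(8) + D(7)) = 8 x (14833 + 1854)

Final answer: D(9) = 133496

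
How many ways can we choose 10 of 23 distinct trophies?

C(23,10) = 23!/(10! x 13!).

Final answer: \binom{23}{10} = 1144066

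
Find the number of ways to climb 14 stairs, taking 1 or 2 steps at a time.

Let f(n) be the number of climbs. Removing the last move (1 or 2 steps) gives f(n) = f(n-1) + f(n-2); base cases f(1)=1, f(2)=2.
Building up term by term: f(1)=1, f(2)=2, f(3)=3, f(4)=5, f(5)=8, f(6)=13, f(7)=21, f(8)=34, f(9)=55, f(10)=89, f(11)=144, f(12)=233, f(13)=377, f(14)=610.

Final answer: 610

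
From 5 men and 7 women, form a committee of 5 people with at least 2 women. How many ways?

Sum over valid woman counts:
C(7,2)C(5,3) = 210
C(7,3)C(5,2) = 350
C(7,4)C(5,1) = 175
C(7,5)C(5,0) = 21
Total: 210 + 350 + 175 + 21.

Final answer: 756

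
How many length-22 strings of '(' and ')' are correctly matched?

This is a standard Catalan-number count: the answer is C_n. Here n = 11 (pairs).
C_n = C(2n,n)/(n+1), so C_{11} = C(22,11)/12 = 705432/12.

Final answer: C_{11} = 58786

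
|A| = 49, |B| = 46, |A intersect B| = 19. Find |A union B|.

|A union B| = |A| + |B| - |A intersect B| = 49 + 46 - 19.

Final answer: 76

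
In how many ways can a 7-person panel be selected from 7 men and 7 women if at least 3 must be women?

Sum over valid woman counts:
C(7,3)C(7,4) = 1225
C(7,4)C(7,3) = 1225
C(7,5)C(7,2) = 441
C(7,6)C(7,1) = 49
C(7,7)C(7,0) = 1
Total: 1225 + 1225 + 441 + 49 + 1.

Final answer: 2941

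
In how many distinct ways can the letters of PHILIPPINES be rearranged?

Letters (E:1, H:1, I:3, L:1, N:1, P:3, S:1). Total letters: 11.
Permutations = 11!/(3! x 3!).

Final answer: 1108800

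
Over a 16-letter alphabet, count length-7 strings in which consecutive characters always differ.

First character: 16 choices. Each subsequent: 15 choices (must differ from the previous one).
Total: 16 x 15^6.

Final answer: 16 x 15^{6} = 182250000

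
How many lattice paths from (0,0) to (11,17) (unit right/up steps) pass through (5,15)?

Paths (0,0)->(5,15): C(20,15) = 15504.
Paths (5,15)->(11,17): C(8,2) = 28.
By multiplication principle: 15504 x 28.

Final answer: 434112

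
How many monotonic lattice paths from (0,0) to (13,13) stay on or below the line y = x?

Total monotonic paths to (13,13): C(26,13) = 10400600.
By the reflection principle, paths that go above the diagonal number C(26,14) = 9657700.
Valid Dyck paths: 10400600 - 9657700.
(This is the Catalan number C_{13}.)

Final answer: C_{13} = 742900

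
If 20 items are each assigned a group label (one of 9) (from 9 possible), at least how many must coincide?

There are 9 possible values for group label (one of 9). With 20 items and 9 categories, by pigeonhole: ceiling(20/9).

Final answer: 3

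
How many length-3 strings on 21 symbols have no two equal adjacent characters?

First character: 21 choices. Each subsequent: 20 choices (must differ from the previous one).
Total: 21 x 20^2.

Final answer: 21 x 20^{2} = 8400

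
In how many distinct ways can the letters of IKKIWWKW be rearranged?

Letters (I:2, K:3, W:3). Total letters: 8.
Permutations = 8!/(3! x 3! x 2!).

Final answer: 560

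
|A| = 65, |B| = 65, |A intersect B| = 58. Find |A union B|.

|A union B| = |A| + |B| - |A intersect B| = 65 + 65 - 58.

Final answer: 72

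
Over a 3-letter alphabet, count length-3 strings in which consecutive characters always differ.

Let g(n) count such strings. g(1) = 3, and each valid string of length n-1 extends in 2 ways (any symbol but the last), so g(n) = 2 g(n-1).
Total: g(3) = 3 x 2^2.

Final answer: 3 x 2^{2} = 12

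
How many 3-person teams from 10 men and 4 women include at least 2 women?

Sum over valid woman counts:
C(4,2)C(10,1) = 60
C(4,3)C(10,0) = 4
Total: 60 + 4.

Final answer: 64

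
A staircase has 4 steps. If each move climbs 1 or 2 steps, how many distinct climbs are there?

Let f(n) be the number of climbs. Removing the last move (1 or 2 steps) gives f(n) = f(n-1) + f(n-2); base cases f(1)=1, f(2)=2.
Computing successive values: f(1)=1, f(2)=2, f(3)=3, f(4)=5.

Final answer: 5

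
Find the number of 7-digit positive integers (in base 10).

These are the integers in [10^6, 10^7), so the count is 10^7 - 10^6 = 9 x 10^6.

Final answer: 9000000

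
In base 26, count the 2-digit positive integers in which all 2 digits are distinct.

First digit: 25 (nonzero). Second: 25 (not first). Third: 24, etc.
Total: 25 x 25.

Final answer: 625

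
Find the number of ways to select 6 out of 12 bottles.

C(12,6) = 12!/(6! x 6!).

Final answer: \binom{12}{6} = 924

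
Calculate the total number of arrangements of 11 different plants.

The number of ways to arrange 11 distinct objects is 11!.

Final answer: 11! = 39916800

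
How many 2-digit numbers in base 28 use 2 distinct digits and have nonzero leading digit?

The leading digit has 27 choices (anything but zero); the next has 27 (anything but the first), then 26, and so on, one fewer each time.
Total: 27 x 27.

Final answer: 729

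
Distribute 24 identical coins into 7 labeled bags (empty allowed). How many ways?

Stars and bars: C(n+k-1, k-1) = C(30,6).

Final answer: C(30,6) = 593775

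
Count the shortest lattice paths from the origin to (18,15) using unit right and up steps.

Each path has 18 right steps and 15 up steps in some order (33 steps total).
Choose which 15 of the 33 steps are up: C(33,15).

Final answer: C(33,15) = 1037158320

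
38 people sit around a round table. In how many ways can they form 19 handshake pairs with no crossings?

This is a standard Catalan-number count: the answer is C_n. Here n = 38/2 = 19.
C_n = C(2n,n)/(n+1), so C_{19} = C(38,19)/20 = 35345263800/20.

Final answer: C_{19} = 1767263190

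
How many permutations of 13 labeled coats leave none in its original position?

Derangements satisfy D(n) = (n-1)(D(n-1) + D(n-2)), starting from D(0)=1, D(1)=0.
D(2) = 1 x (0 + 1) = 1
D(3) = 2 x (1 + 0) = 2
D(4) = 3 x (2 + 1) = 9
D(5) = 4 x (9 + 2) = 44
D(6) = 5 x (44 + 9) = 265
D(7) = 6 x (265 + 44) = 1854
D(8) = 7 x (1854 + 265) = 14833
D(9) = 8 x (14833 + 1854) = 133496
D(10) = 9 x (133496 + 14833) = 1334961
D(11) = 10 x (1334961 + 133496) = 14684570
D(12) = 11 x (14684570 + 1334961) = 176214841
D(13) = 12 x (D(12) + D(11)) = 12 x (176214841 + 14684570)

Final answer: D(13) = 2290792932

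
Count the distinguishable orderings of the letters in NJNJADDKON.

Letters (A:1, D:2, J:2, K:1, N:3, O:1). Total letters: 10.
Permutations = 10!/(3! x 2! x 2!).

Final answer: 151200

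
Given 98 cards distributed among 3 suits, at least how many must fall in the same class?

By pigeonhole with 98 objects and 3 categories: ceiling(98/3).

Final answer: 33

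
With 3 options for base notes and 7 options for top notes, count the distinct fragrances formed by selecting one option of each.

By the multiplication principle: 3 x 7.

Final answer: 21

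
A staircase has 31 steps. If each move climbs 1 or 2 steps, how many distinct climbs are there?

Let f(n) be the number of climbs. Removing the last move (1 or 2 steps) gives f(n) = f(n-1) + f(n-2); base cases f(1)=1, f(2)=2.
Building up term by term: f(1)=1, f(2)=2, f(3)=3, f(4)=5, f(5)=8, f(6)=13, f(7)=21, f(8)=34, f(9)=55, f(10)=89, f(11)=144, f(12)=233, f(13)=377, f(14)=610, f(15)=987, f(16)=1597, f(17)=2584, f(18)=4181, f(19)=6765, f(20)=10946, f(21)=17711, f(22)=28657, f(23)=46368, f(24)=75025, f(25)=121393, f(26)=196418, f(27)=317811, f(28)=514229, f(29)=832040, f(30)=1346269, f(31)=2178309.

Final answer: 2178309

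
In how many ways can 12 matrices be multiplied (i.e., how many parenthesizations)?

This is a standard Catalan-number count: the answer is C_n. Here n = 12 - 1 = 11.
C_n = C(2n,n)/(n+1), so C_{11} = C(22,11)/12 = 705432/12.

Final answer: C_{11} = 58786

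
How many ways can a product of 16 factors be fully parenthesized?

This is a standard Catalan-number count: the answer is C_n. Here n = 16 - 1 = 15.
Using C_0 = 1 and C_(k+1) = C_k x 2(2k+1)/(k+2), build up term by term: C_1=1, C_2=2, C_3=5, C_4=14, C_5=42, C_6=132, C_7=429, C_8=1430, C_9=4862, C_10=16796, C_11=58786, C_12=208012, C_13=742900, C_14=2674440, C_15=9694845.

Final answer: C_{15} = 9694845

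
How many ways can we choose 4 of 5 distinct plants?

C(5,4) = 5!/(4! x (5-4)!).

Final answer: C(5,4) = 5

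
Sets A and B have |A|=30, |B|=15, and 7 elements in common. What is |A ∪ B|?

|A union B| = |A| + |B| - |A intersect B| = 30 + 15 - 7.

Final answer: 38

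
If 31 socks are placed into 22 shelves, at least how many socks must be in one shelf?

By the pigeonhole principle: ceiling(31/22).

Final answer: 2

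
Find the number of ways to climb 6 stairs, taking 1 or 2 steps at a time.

Condition on the final move: it is a 1-step (f(n-1) ways to get there) or a 2-step (f(n-2) ways), so f(n) = f(n-1) + f(n-2), with f(1)=1, f(2)=2.
Building up term by term: f(1)=1, f(2)=2, f(3)=3, f(4)=5, f(5)=8, f(6)=13.

Final answer: 13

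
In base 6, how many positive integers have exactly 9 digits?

These are the integers in [6^8, 6^9), so the count is 6^9 - 6^8 = 5 x 6^8.

Final answer: 8398080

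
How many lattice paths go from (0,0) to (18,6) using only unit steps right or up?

Each path has 18 right steps and 6 up steps in some order (24 steps total).
Choose which 6 of the 24 steps are up: C(24,6).

Final answer: C(24,6) = 134596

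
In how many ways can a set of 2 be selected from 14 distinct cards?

C(14,2) = 14!/(2! x (14-2)!).

Final answer: C(14,2) = 91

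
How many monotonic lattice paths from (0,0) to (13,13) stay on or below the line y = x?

Total monotonic paths to (13,13): C(26,13) = 10400600.
A path is bad iff it touches y = x + 1; reflecting its initial segment maps bad paths bijectively onto all paths to (12,14), of which there are C(26,14) = 9657700.
Valid Dyck paths: 10400600 - 9657700.
(Check: C(26,13) - C(26,14) = C(26,13)/14, the Catalan number C_{13}.)

Final answer: C_{13} = 742900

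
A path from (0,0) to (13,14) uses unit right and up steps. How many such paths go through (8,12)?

Paths (0,0)->(8,12): C(20,12) = 125970.
Paths (8,12)->(13,14): C(7,2) = 21.
By multiplication principle: 125970 x 21.

Final answer: 2645370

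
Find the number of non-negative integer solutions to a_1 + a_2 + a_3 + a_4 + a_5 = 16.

Stars and bars with 16 stars and 4 bars:
C(16+5-1, 5-1) = C(20,4).

Final answer: C(20,4) = 4845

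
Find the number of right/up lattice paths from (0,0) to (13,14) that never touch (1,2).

Total paths to (13,14): C(27,14) = 20058300.
Paths through (1,2): C(3,2) x C(24,12) = 8112468.
Avoiding (1,2): 20058300 - 8112468.

Final answer: 11945832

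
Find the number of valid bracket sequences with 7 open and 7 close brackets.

This is counted by the nth Catalan number C_n. Here n = 7 (pairs).
C_n = (2n)!/(n!(n+1)!), so C_{7} = 14!/(7! x 8!) = C(14,7)/8 = 3432/8.

Final answer: C_{7} = 429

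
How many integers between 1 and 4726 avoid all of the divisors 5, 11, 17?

|div by 5|=945, |div by 11|=429, |div by 17|=278.
|div by 5&11|=85, |div by 5&17|=55, |div by 11&17|=25, |div by all|=5.
By inclusion-exclusion, divisible by at least one: 945+429+278-85-55-25+5 = 1492.
Not divisible by any: 4726 - 1492.

Final answer: 3234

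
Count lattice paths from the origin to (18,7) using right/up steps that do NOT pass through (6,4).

Total paths to (18,7): C(25,7) = 480700.
Paths through (6,4): C(10,4) x C(15,3) = 95550.
Avoiding (6,4): 480700 - 95550.

Final answer: 385150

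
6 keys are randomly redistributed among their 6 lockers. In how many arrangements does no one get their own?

Use the recurrence D(n) = (n-1)(D(n-1) + D(n-2)) with D(0)=1, D(1)=0.
D(2) = 1 x (0 + 1) = 1
D(3) = 2 x (1 + 0) = 2
D(4) = 3 x (2 + 1) = 9
D(5) = 4 x (9 + 2) = 44
D(6) = 5 x (D(5) + D(4)) = 5 x (44 + 9)

Final answer: D(6) = 265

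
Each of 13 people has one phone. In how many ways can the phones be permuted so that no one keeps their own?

D(n) = (n-1)(D(n-1) + D(n-2)), D(0)=1, D(1)=0.
D(2) = 1 x (0 + 1) = 1
D(3) = 2 x (1 + 0) = 2
D(4) = 3 x (2 + 1) = 9
D(5) = 4 x (9 + 2) = 44
D(6) = 5 x (44 + 9) = 265
D(7) = 6 x (265 + 44) = 1854
D(8) = 7 x (1854 + 265) = 14833
D(9) = 8 x (14833 + 1854) = 133496
D(10) = 9 x (133496 + 14833) = 1334961
D(11) = 10 x (1334961 + 133496) = 14684570
D(12) = 11 x (14684570 + 1334961) = 176214841
D(13) = 12 x (D(12) + D(11)) = 12 x (176214841 + 14684570)

Final answer: D(13) = 2290792932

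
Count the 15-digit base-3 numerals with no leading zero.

Leading digit: 2 options (nonzero). Other 14 digit(s): 3 options each.
Total: 2 x 3^14.

Final answer: 9565938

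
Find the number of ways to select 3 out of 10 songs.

C(10,3) = 10!/(3! x (10-3)!).

Final answer: C(10,3) = 120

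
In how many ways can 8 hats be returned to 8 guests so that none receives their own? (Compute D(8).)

Derangements satisfy D(n) = (n-1)(D(n-1) + D(n-2)), starting from D(0)=1, D(1)=0.
D(2) = 1 x (0 + 1) = 1
D(3) = 2 x (1 + 0) = 2
D(4) = 3 x (2 + 1) = 9
D(5) = 4 x (9 + 2) = 44
D(6) = 5 x (44 + 9) = 265
D(7) = 6 x (265 + 44) = 1854
D(8) = 7 x (D(7) + D(6)) = 7 x (1854 + 265)

Final answer: D(8) = 14833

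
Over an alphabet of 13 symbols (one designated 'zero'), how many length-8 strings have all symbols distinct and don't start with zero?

The leading digit has 12 choices (anything but zero); the next has 12 (anything but the first), then 11, and so on, one fewer each time.
Total: 12 x 12 x 11 x 10 x 9 x 8 x 7 x 6.

Final answer: 47900160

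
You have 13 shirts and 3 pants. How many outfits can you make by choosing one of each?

By the multiplication principle: 13 x 3.

Final answer: 39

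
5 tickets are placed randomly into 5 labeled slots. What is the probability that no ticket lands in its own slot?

Use the recurrence D(n) = (n-1)(D(n-1) + D(n-2)) with D(0)=1, D(1)=0.
Building up: D(2)=1, D(3)=2, D(4)=9, D(5)=44.
Total arrangements: 5! = 120.
Probability = D(5)/5! = 11/30.

Final answer: D(5)/5! = 44/120 = 0.366667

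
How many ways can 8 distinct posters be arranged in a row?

The number of ways to arrange 8 distinct objects is 8!.

Final answer: 8! = 40320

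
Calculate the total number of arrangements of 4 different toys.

The number of ways to arrange 4 distinct objects is 4!.

Final answer: 4! = 24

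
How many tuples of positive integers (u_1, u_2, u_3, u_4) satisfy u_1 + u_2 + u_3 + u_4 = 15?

Substitute u'_i = u_i - 1 (so u'_i >= 0). Then sum u'_i = 15 - 4 = 11.
Stars and bars: C(11+4-1, 4-1) = C(14,3).

Final answer: C(14,3) = 364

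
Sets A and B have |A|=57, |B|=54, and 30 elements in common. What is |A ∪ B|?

|A union B| = |A| + |B| - |A intersect B| = 57 + 54 - 30.

Final answer: 81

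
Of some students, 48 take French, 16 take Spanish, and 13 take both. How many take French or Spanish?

|A union B| = |A| + |B| - |A intersect B| = 48 + 16 - 13.

Final answer: 51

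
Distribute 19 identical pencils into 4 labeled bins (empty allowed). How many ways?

Stars and bars: C(n+k-1, k-1) = C(22,3).

Final answer: C(22,3) = 1540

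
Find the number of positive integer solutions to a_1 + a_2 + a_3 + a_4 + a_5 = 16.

Substitute a'_i = a_i - 1 (so a'_i >= 0). Then sum a'_i = 16 - 5 = 11.
Stars and bars: C(11+5-1, 5-1) = C(15,4).

Final answer: C(15,4) = 1365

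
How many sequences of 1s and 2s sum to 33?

Let f(n) count the ways. The last step is size 1 or 2, so f(n) = f(n-1) + f(n-2) with f(1)=1, f(2)=2.
Iterating the recurrence: f(1)=1, f(2)=2, f(3)=3, f(4)=5, f(5)=8, f(6)=13, f(7)=21, f(8)=34, f(9)=55, f(10)=89, f(11)=144, f(12)=233, f(13)=377, f(14)=610, f(15)=987, f(16)=1597, f(17)=2584, f(18)=4181, f(19)=6765, f(20)=10946, f(21)=17711, f(22)=28657, f(23)=46368, f(24)=75025, f(25)=121393, f(26)=196418, f(27)=317811, f(28)=514229, f(29)=832040, f(30)=1346269, f(31)=2178309, f(32)=3524578, f(33)=5702887.

Final answer: 5702887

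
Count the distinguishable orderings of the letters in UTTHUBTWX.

Letters (B:1, H:1, T:3, U:2, W:1, X:1). Total letters: 9.
Permutations = 9!/(3! x 2!).

Final answer: 30240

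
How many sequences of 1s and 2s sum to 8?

Condition on the final move: it is a 1-step (f(n-1) ways to get there) or a 2-step (f(n-2) ways), so f(n) = f(n-1) + f(n-2), with f(1)=1, f(2)=2.
Building up term by term: f(1)=1, f(2)=2, f(3)=3, f(4)=5, f(5)=8, f(6)=13, f(7)=21, f(8)=34.

Final answer: 34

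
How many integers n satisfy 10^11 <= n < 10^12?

These are the integers in [10^11, 10^12), so the count is 10^12 - 10^11 = 9 x 10^11.

Final answer: 900000000000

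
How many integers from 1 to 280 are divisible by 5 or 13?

Multiples of 5: 56. Multiples of 13: 21. Of both (lcm=65): 4.
By inclusion-exclusion: 56 + 21 - 4.

Final answer: 73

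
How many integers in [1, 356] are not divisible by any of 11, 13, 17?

|div by 11|=32, |div by 13|=27, |div by 17|=20.
|div by 11&13|=2, |div by 11&17|=1, |div by 13&17|=1, |div by all|=0.
By inclusion-exclusion, divisible by at least one: 32+27+20-2-1-1+0 = 75.
Not divisible by any: 356 - 75.

Final answer: 281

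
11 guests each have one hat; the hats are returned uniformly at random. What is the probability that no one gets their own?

Use the recurrence D(n) = (n-1)(D(n-1) + D(n-2)) with D(0)=1, D(1)=0.
Building up: D(2)=1, D(3)=2, D(4)=9, D(5)=44, D(6)=265, D(7)=1854, D(8)=14833, D(9)=133496, D(10)=1334961, D(11)=14684570.
Total arrangements: 11! = 39916800.
Probability = D(11)/11! = 1468457/3991680.

Final answer: D(11)/11! = 14684570/39916800 = 0.367879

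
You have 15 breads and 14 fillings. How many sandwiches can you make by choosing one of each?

By the multiplication principle: 15 x 14.

Final answer: 210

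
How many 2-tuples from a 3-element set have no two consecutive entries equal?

Let g(n) count such strings. g(1) = 3, and each valid string of length n-1 extends in 2 ways (any symbol but the last), so g(n) = 2 g(n-1).
Total: g(2) = 3 x 2^1.

Final answer: 3 x 2^{1} = 6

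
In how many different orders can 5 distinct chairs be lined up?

The number of ways to arrange 5 distinct objects is 5!.

Final answer: 5! = 120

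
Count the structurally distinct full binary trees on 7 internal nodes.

This is counted by the nth Catalan number C_n. Here n = 7.
C_n = C(2n,n)/(n+1), so C_{7} = C(14,7)/8 = 3432/8.

Final answer: C_{7} = 429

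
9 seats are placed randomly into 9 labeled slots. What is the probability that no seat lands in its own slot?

D(n) = (n-1)(D(n-1) + D(n-2)), D(0)=1, D(1)=0.
Building up: D(2)=1, D(3)=2, D(4)=9, D(5)=44, D(6)=265, D(7)=1854, D(8)=14833, D(9)=133496.
Total arrangements: 9! = 362880.
Probability = D(9)/9! = 16687/45360.

Final answer: D(9)/9! = 133496/362880 = 0.367879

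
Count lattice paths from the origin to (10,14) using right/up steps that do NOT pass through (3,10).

Total paths to (10,14): C(24,14) = 1961256.
Paths through (3,10): C(13,10) x C(11,4) = 94380.
Avoiding (3,10): 1961256 - 94380.

Final answer: 1866876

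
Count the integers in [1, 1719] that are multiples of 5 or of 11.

Multiples of 5: 343. Multiples of 11: 156. Of both (lcm=55): 31.
By inclusion-exclusion: 343 + 156 - 31.

Final answer: 468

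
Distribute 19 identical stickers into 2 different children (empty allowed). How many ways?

Stars and bars: C(n+k-1, k-1) = C(20,1).

Final answer: C(20,1) = 20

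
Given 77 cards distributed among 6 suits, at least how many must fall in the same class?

By pigeonhole with 77 objects and 6 categories: ceiling(77/6).

Final answer: 13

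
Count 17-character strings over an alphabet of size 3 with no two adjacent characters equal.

First character: 3 choices. Each subsequent: 2 choices (must differ from the previous one).
Total: 3 x 2^16.

Final answer: 3 x 2^{16} = 196608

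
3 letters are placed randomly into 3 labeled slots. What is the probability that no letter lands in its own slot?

Use the recurrence D(n) = (n-1)(D(n-1) + D(n-2)) with D(0)=1, D(1)=0.
Building up: D(2)=1, D(3)=2.
Total arrangements: 3! = 6.
Probability = D(3)/3! = 1/3.

Final answer: D(3)/3! = 2/6 = 0.333333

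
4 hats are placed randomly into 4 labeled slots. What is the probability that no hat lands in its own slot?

Use the recurrence D(n) = (n-1)(D(n-1) + D(n-2)) with D(0)=1, D(1)=0.
Building up: D(2)=1, D(3)=2, D(4)=9.
Total arrangements: 4! = 24.
Probability = D(4)/4! = 3/8.

Final answer: D(4)/4! = 9/24 = 0.375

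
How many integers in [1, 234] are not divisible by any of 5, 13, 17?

|div by 5|=46, |div by 13|=18, |div by 17|=13.
|div by 5&13|=3, |div by 5&17|=2, |div by 13&17|=1, |div by all|=0.
By inclusion-exclusion, divisible by at least one: 46+18+13-3-2-1+0 = 71.
Not divisible by any: 234 - 71.

Final answer: 163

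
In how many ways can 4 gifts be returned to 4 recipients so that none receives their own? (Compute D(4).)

Use the recurrence D(n) = (n-1)(D(n-1) + D(n-2)) with D(0)=1, D(1)=0.
D(2) = 1 x (0 + 1) = 1
D(3) = 2 x (1 + 0) = 2
D(4) = 3 x (D(3) + D(2)) = 3 x (2 + 1)

Final answer: D(4) = 9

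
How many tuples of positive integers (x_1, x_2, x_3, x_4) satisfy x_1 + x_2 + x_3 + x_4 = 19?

Substitute x'_i = x_i - 1 (so x'_i >= 0). Then sum x'_i = 19 - 4 = 15.
Stars and bars: C(15+4-1, 4-1) = C(18,3).

Final answer: C(18,3) = 816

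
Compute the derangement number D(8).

D(n) = (n-1)(D(n-1) + D(n-2)), D(0)=1, D(1)=0.
Building up: D(2)=1, D(3)=2, D(4)=9, D(5)=44, D(6)=265, D(7)=1854.
D(8) = 7 x (D(7) + D(6)) = 7 x (1854 + 265).

Final answer: D(8) = 14833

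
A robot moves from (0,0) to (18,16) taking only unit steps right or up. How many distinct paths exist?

Each path has 18 right steps and 16 up steps in some order (34 steps total).
Choose which 16 of the 34 steps are up: C(34,16).

Final answer: C(34,16) = 2203961430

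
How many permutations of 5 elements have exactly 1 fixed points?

Choose which 1 elements are fixed: C(5,1) = 5.
Derange the remaining 4 using D(j) = (j-1)(D(j-1) + D(j-2)), D(0)=1, D(1)=0: D(2)=1, D(3)=2, D(4)=9.
Total: 5 x 9.

Final answer: C(5,1) D(4) = 45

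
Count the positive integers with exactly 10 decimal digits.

First digit: 9 choices (1-9). Each of the remaining 9 digits: 10 choices.
Total: 9 x 10^9.

Final answer: 9000000000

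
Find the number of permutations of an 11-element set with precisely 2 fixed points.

Choose which 2 elements are fixed: C(11,2) = 55.
Derange the remaining 9 using D(j) = (j-1)(D(j-1) + D(j-2)), D(0)=1, D(1)=0: D(2)=1, D(3)=2, D(4)=9, D(5)=44, D(6)=265, D(7)=1854, D(8)=14833, D(9)=133496.
Total: 55 x 133496.

Final answer: C(11,2) D(9) = 7342280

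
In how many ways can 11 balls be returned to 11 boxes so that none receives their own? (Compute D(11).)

Use the recurrence D(n) = (n-1)(D(n-1) + D(n-2)) with D(0)=1, D(1)=0.
D(2) = 1 x (0 + 1) = 1
D(3) = 2 x (1 + 0) = 2
D(4) = 3 x (2 + 1) = 9
D(5) = 4 x (9 + 2) = 44
D(6) = 5 x (44 + 9) = 265
D(7) = 6 x (265 + 44) = 1854
D(8) = 7 x (1854 + 265) = 14833
D(9) = 8 x (14833 + 1854) = 133496
D(10) = 9 x (133496 + 14833) = 1334961
D(11) = 10 x (D(10) + D(9)) = 10 x (1334961 + 133496)

Final answer: D(11) = 14684570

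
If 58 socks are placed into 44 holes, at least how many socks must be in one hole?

By the pigeonhole principle: ceiling(58/44).

Final answer: 2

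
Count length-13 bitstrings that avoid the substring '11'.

Classify by the final bit: ...0 gives a(n-1) strings, ...01 gives a(n-2) strings. Thus a(n) = a(n-1) + a(n-2) with a(1)=2, a(2)=3.
Iterating the recurrence: a(1)=2, a(2)=3, a(3)=5, a(4)=8, a(5)=13, a(6)=21, a(7)=34, a(8)=55, a(9)=89, a(10)=144, a(11)=233, a(12)=377, a(13)=610.

Final answer: 610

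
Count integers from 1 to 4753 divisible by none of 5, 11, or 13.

|div by 5|=950, |div by 11|=432, |div by 13|=365.
|div by 5&11|=86, |div by 5&13|=73, |div by 11&13|=33, |div by all|=6.
By inclusion-exclusion, divisible by at least one: 950+432+365-86-73-33+6 = 1561.
Not divisible by any: 4753 - 1561.

Final answer: 3192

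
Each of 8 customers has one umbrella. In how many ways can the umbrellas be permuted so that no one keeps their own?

Derangements satisfy D(n) = (n-1)(D(n-1) + D(n-2)), starting from D(0)=1, D(1)=0.
D(2) = 1 x (0 + 1) = 1
D(3) = 2 x (1 + 0) = 2
D(4) = 3 x (2 + 1) = 9
D(5) = 4 x (9 + 2) = 44
D(6) = 5 x (44 + 9) = 265
D(7) = 6 x (265 + 44) = 1854
D(8) = 7 x (D(7) + D(6)) = 7 x (1854 + 265)

Final answer: D(8) = 14833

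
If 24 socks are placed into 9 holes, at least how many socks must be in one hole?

By the pigeonhole principle: ceiling(24/9).

Final answer: 3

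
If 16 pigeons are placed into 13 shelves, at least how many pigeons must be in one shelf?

By the pigeonhole principle: ceiling(16/13).

Final answer: 2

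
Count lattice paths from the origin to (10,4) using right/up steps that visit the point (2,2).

Paths (0,0)->(2,2): C(4,2) = 6.
Paths (2,2)->(10,4): C(10,2) = 45.
By multiplication principle: 6 x 45.

Final answer: 270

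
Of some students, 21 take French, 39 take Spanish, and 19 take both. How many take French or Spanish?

|A union B| = |A| + |B| - |A intersect B| = 21 + 39 - 19.

Final answer: 41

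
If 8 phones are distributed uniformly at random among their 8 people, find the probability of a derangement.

D(n) = (n-1)(D(n-1) + D(n-2)), D(0)=1, D(1)=0.
Building up: D(2)=1, D(3)=2, D(4)=9, D(5)=44, D(6)=265, D(7)=1854, D(8)=14833.
Total arrangements: 8! = 40320.
Probability = D(8)/8! = 2119/5760.

Final answer: D(8)/8! = 14833/40320 = 0.367882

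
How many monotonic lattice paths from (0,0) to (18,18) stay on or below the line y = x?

Total monotonic paths to (18,18): C(36,18) = 9075135300.
A path is bad iff it touches y = x + 1; reflecting its initial segment maps bad paths bijectively onto all paths to (17,19), of which there are C(36,19) = 8597496600.
Valid Dyck paths: 9075135300 - 8597496600.
(These counts are the Catalan numbers.)

Final answer: C_{18} = 477638700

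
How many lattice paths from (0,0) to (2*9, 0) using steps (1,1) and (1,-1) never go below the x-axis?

Total monotonic paths to (9,9): C(18,9) = 48620.
A path is bad iff it touches y = x + 1; reflecting its initial segment maps bad paths bijectively onto all paths to (8,10), of which there are C(18,10) = 43758.
Valid Dyck paths: 48620 - 43758.
(These counts are the Catalan numbers.)

Final answer: C_{9} = 4862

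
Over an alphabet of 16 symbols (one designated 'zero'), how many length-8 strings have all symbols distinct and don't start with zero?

The leading digit has 15 choices (anything but zero); the next has 15 (anything but the first), then 14, and so on, one fewer each time.
Total: 15 x 15 x 14 x 13 x 12 x 11 x 10 x 9.

Final answer: 486486000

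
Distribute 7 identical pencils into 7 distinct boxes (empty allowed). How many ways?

Stars and bars: C(n+k-1, k-1) = C(13,6).

Final answer: C(13,6) = 1716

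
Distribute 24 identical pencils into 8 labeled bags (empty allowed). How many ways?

Stars and bars: C(n+k-1, k-1) = C(31,7).

Final answer: C(31,7) = 2629575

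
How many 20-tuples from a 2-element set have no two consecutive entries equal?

First character: 2 choices. Each subsequent: 1 choices (must differ from the previous one).
Total: 2 x 1^19.

Final answer: 2 x 1^{19} = 2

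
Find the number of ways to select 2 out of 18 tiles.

C(18,2) = 18!/(2! x (18-2)!).

Final answer: C(18,2) = 153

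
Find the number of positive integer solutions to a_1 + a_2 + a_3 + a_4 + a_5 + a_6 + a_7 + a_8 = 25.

Substitute a'_i = a_i - 1 (so a'_i >= 0). Then sum a'_i = 25 - 8 = 17.
Stars and bars: C(17+8-1, 8-1) = C(24,7).

Final answer: C(24,7) = 346104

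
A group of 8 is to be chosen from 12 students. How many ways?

C(12,8) = 12!/(8! x 4!).

Final answer: \binom{12}{8} = 495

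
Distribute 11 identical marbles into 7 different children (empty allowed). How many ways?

Stars and bars: C(n+k-1, k-1) = C(17,6).

Final answer: C(17,6) = 12376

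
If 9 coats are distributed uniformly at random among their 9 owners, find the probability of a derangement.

Use the recurrence D(n) = (n-1)(D(n-1) + D(n-2)) with D(0)=1, D(1)=0.
Building up: D(2)=1, D(3)=2, D(4)=9, D(5)=44, D(6)=265, D(7)=1854, D(8)=14833, D(9)=133496.
Total arrangements: 9! = 362880.
Probability = D(9)/9! = 16687/45360.

Final answer: D(9)/9! = 133496/362880 = 0.367879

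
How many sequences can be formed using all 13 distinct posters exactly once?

The number of ways to arrange 13 distinct objects is 13!.

Final answer: 13! = 6227020800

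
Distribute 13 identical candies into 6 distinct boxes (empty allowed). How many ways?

Stars and bars: C(n+k-1, k-1) = C(18,5).

Final answer: C(18,5) = 8568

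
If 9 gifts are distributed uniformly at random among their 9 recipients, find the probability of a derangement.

Derangements satisfy D(n) = (n-1)(D(n-1) + D(n-2)), starting from D(0)=1, D(1)=0.
Building up: D(2)=1, D(3)=2, D(4)=9, D(5)=44, D(6)=265, D(7)=1854, D(8)=14833, D(9)=133496.
Total arrangements: 9! = 362880.
Probability = D(9)/9! = 16687/45360.

Final answer: D(9)/9! = 133496/362880 = 0.367879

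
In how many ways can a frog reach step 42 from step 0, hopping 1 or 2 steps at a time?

Let f(n) be the number of climbs. Removing the last move (1 or 2 steps) gives f(n) = f(n-1) + f(n-2); base cases f(1)=1, f(2)=2.
Iterating the recurrence: f(1)=1, f(2)=2, f(3)=3, f(4)=5, f(5)=8, f(6)=13, f(7)=21, f(8)=34, f(9)=55, f(10)=89, f(11)=144, f(12)=233, f(13)=377, f(14)=610, f(15)=987, f(16)=1597, f(17)=2584, f(18)=4181, f(19)=6765, f(20)=10946, f(21)=17711, f(22)=28657, f(23)=46368, f(24)=75025, f(25)=121393, f(26)=196418, f(27)=317811, f(28)=514229, f(29)=832040, f(30)=1346269, f(31)=2178309, f(32)=3524578, f(33)=5702887, f(34)=9227465, f(35)=14930352, f(36)=24157817, f(37)=39088169, f(38)=63245986, f(39)=102334155, f(40)=165580141, f(41)=267914296, f(42)=433494437.

Final answer: 433494437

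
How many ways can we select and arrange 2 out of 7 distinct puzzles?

P(7,2) = 7!/(7-2)! = 7!/5!.

Final answer: P(7,2) = 42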